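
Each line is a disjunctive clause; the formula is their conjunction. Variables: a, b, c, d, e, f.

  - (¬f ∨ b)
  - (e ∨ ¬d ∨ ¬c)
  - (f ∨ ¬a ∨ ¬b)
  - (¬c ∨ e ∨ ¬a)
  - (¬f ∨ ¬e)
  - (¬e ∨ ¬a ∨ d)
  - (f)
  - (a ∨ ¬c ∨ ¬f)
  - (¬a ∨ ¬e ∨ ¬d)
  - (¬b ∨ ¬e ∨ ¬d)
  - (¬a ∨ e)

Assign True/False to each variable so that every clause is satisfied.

a=0  b=1  c=0  d=1  e=0  f=1

Check each clause:
  1. (b ∨ ¬f) — b is true.
  2. (e ∨ ¬c ∨ ¬d) — ¬c is true.
  3. (f ∨ ¬b ∨ ¬a) — f is true.
  4. (¬a ∨ e ∨ ¬c) — ¬c is true.
  5. (¬e ∨ ¬f) — ¬e is true.
  6. (¬a ∨ d ∨ ¬e) — ¬e is true.
  7. (f) — f is true.
  8. (a ∨ ¬f ∨ ¬c) — ¬c is true.
  9. (¬e ∨ ¬a ∨ ¬d) — ¬e is true.
  10. (¬d ∨ ¬b ∨ ¬e) — ¬e is true.
  11. (¬a ∨ e) — ¬a is true.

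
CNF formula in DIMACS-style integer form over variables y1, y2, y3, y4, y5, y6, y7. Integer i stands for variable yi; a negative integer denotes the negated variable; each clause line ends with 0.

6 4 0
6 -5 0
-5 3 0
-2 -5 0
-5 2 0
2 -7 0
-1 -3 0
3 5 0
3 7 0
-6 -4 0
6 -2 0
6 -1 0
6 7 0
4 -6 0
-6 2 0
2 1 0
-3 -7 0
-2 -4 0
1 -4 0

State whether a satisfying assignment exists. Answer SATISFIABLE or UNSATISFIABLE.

y6 = True:
  propagation gives y4=False; an empty clause results — contradiction.
y6 = False:
  propagation gives y4=True, y5=False, y3=True, y1=False; an empty clause results — contradiction.
Every branch closes, so no satisfying assignment exists.

UNSATISFIABLE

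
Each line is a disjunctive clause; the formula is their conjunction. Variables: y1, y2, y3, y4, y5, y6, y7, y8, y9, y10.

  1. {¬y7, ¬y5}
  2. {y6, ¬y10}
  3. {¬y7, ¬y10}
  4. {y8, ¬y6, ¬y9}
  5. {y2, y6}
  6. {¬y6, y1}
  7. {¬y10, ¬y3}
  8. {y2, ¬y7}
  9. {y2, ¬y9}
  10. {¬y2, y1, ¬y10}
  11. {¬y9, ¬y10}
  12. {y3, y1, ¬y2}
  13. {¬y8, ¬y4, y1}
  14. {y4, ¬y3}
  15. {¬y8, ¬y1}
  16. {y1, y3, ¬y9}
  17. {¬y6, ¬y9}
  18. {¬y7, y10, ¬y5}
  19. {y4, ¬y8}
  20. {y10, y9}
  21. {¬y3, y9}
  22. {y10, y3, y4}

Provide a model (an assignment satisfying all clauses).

y1 = True, y2 = True, y3 = False, y4 = True, y5 = False, y6 = False, y7 = True, y8 = False, y9 = True, y10 = False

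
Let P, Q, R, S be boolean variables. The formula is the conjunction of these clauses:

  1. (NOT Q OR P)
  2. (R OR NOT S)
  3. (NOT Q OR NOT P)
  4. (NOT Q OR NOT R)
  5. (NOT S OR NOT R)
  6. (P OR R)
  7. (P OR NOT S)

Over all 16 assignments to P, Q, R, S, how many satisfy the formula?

3

Satisfying assignments:
  P=F Q=F R=T S=F
  P=T Q=F R=F S=F
  P=T Q=F R=T S=F
That's 3 in total.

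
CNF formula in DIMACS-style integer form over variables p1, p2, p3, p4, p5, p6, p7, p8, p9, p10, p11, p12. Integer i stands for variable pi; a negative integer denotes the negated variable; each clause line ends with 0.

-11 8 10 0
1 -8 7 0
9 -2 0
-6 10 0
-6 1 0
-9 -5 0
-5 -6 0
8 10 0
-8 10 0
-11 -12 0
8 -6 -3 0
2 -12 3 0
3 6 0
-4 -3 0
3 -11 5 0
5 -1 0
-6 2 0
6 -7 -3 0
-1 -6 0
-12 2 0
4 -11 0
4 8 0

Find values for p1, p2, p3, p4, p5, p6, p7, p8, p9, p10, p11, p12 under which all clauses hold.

p1=T, p2=F, p3=T, p4=F, p5=T, p6=F, p7=F, p8=T, p9=F, p10=T, p11=F, p12=F

Pure literal: p10 appears only positively; assign p10 = True.
p11 occurs only negated in the remaining clauses — set p11 = False.
Set p1 = True and propagate.
  then p5 is forced to True.
  then p9 is forced to False.
  then p2 is forced to False.
  then p6 is forced to False.
  then p3 is forced to True.
  then p4 is forced to False.
  then p7 is forced to False.
  then p12 is forced to False.
  then p8 is forced to True.
Check each clause:
  1. (p10 | p8 | ~p11) — p8 is true.
  2. (~p8 | p7 | p1) — p1 is true.
  3. (~p2 | p9) — ~p2 is true.
  4. (~p6 | p10) — p10 is true.
  5. (p1 | ~p6) — p1 is true.
  6. (~p9 | ~p5) — ~p9 is true.
  7. (~p5 | ~p6) — ~p6 is true.
  8. (p10 | p8) — p8 is true.
  9. (p10 | ~p8) — p10 is true.
  10. (~p12 | ~p11) — ~p12 is true.
  11. (~p3 | ~p6 | p8) — p8 is true.
  12. (~p12 | p2 | p3) — p3 is true.
  13. (p3 | p6) — p3 is true.
  14. (~p3 | ~p4) — ~p4 is true.
  15. (p3 | p5 | ~p11) — ~p11 is true.
  16. (~p1 | p5) — p5 is true.
  17. (~p6 | p2) — ~p6 is true.
  18. (~p3 | p6 | ~p7) — ~p7 is true.
  19. (~p6 | ~p1) — ~p6 is true.
  20. (p2 | ~p12) — ~p12 is true.
  21. (~p11 | p4) — ~p11 is true.
  22. (p8 | p4) — p8 is true.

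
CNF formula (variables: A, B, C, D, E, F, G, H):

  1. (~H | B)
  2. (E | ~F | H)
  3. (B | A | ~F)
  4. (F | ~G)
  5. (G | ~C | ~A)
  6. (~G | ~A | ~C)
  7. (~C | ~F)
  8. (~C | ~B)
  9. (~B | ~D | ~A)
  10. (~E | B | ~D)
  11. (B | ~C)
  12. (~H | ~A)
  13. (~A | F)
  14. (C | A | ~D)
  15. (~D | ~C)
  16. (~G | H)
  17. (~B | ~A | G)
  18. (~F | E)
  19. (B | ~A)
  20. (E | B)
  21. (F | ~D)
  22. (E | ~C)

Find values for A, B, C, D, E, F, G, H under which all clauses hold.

A=False, B=False, C=False, D=False, E=True, F=False, G=False, H=False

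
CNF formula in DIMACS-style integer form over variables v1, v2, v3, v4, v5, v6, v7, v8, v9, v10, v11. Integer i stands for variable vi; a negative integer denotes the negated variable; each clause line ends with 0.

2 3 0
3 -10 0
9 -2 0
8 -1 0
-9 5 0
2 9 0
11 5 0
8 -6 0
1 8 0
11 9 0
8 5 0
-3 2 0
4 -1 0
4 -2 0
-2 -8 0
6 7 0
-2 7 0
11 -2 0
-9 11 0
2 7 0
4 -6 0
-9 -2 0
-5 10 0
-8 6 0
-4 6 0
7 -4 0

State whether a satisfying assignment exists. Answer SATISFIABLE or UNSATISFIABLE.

v2 = True:
  propagation gives v9=True; an empty clause results — contradiction.
v2 = False:
  propagation gives v3=True; an empty clause results — contradiction.
Every branch closes, so no satisfying assignment exists.

UNSATISFIABLE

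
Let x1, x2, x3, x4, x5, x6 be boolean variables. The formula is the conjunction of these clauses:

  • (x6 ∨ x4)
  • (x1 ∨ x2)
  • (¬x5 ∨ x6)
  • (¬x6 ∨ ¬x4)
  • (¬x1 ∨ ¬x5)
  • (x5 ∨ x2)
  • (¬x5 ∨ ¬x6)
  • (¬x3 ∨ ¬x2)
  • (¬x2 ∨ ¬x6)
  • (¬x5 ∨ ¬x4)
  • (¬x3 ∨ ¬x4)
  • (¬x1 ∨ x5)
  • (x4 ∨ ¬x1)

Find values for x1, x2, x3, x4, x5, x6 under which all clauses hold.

x1 = F, x2 = T, x3 = F, x4 = T, x5 = F, x6 = F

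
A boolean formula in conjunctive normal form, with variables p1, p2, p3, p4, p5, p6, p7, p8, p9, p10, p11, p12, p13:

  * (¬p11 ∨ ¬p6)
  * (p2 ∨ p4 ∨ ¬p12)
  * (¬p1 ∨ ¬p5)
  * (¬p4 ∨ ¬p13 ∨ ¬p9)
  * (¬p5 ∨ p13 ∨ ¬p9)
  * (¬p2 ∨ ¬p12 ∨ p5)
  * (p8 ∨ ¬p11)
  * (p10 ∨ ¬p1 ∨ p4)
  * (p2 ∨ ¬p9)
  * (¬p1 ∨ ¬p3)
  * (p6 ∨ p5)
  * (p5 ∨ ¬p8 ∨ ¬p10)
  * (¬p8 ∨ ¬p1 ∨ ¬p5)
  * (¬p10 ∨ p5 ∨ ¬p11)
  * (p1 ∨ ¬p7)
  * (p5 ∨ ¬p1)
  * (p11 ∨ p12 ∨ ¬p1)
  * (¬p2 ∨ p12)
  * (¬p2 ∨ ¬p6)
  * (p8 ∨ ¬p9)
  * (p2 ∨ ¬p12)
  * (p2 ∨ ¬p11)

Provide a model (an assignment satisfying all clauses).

p3 occurs only negated in the remaining clauses — set p3 = False.
p7 occurs only negated in the remaining clauses — set p7 = False.
Branch on p1: take p1 = False.
The remaining clauses are satisfied by p2 = False, p4 = False, p5 = False, p6 = True, p8 = False, p9 = False, p10 = True, p11 = False, p12 = False, p13 = False.
Every clause has at least one true literal under this assignment.

p1 = F, p2 = F, p3 = F, p4 = F, p5 = F, p6 = T, p7 = F, p8 = F, p9 = F, p10 = T, p11 = F, p12 = F, p13 = F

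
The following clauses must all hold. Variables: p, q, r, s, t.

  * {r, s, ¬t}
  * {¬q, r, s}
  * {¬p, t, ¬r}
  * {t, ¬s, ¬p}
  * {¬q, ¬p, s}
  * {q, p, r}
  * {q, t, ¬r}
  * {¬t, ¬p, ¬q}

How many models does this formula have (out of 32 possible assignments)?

12

Split on p, then q.
  p=T, q=T: a clause becomes empty — 0.
  p=T, q=F: remaining (r,s,t) ∈ {(F,F,F); (F,T,T); (T,F,T); (T,T,T)} — 4.
  p=F, q=T: t free; 3 ways for (r,s) × 2^1 = 6.
  p=F, q=F: remaining (r,s,t) ∈ {(T,F,T); (T,T,T)} — 2.
Total: 0 + 4 + 6 + 2 = 12.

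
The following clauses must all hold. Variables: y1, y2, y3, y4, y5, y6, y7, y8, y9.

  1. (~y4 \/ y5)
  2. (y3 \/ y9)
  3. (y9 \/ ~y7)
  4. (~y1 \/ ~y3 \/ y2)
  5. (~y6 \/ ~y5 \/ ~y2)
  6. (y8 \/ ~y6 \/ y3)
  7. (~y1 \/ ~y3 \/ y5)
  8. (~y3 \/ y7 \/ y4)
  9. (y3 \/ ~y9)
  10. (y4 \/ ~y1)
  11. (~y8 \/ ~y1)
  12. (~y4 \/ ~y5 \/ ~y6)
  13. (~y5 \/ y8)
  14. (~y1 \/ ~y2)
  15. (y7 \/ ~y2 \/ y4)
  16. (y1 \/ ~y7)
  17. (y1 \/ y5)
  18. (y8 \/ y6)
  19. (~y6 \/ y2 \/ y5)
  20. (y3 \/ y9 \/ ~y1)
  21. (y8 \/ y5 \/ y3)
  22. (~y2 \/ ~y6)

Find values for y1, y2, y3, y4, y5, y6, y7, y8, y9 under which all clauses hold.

y1=F, y2=T, y3=T, y4=T, y5=T, y6=F, y7=F, y8=T, y9=F

Try y1 = False.
  then y7 is forced to False.
  then y5 is forced to True.
  then y8 is forced to True.
Try y2 = True.
  then y6 is forced to False.
  then y4 is forced to True.
For the remaining variables, y3 = True, y9 = False works.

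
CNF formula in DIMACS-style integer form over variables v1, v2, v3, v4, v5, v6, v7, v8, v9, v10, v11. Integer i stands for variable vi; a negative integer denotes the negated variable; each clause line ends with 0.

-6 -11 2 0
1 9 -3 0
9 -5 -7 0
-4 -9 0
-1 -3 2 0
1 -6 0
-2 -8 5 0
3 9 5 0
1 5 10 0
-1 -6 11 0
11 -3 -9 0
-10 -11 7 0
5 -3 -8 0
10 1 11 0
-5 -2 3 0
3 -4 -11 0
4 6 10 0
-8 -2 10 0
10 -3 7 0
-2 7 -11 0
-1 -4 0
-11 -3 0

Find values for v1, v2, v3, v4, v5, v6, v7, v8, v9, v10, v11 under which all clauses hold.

v1=True, v2=False, v3=False, v4=False, v5=True, v6=False, v7=True, v8=False, v9=True, v10=True, v11=False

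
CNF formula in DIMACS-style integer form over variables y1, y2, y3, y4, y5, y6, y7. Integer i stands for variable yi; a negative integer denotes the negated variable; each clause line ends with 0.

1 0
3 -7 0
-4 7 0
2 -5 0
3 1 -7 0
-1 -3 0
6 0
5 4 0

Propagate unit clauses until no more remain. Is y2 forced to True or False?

True

(y1) is a unit clause: y1 = True.
(¬y1 ∨ ¬y3): since y1 = True, the clause reduces to (¬y3). y3 = False.
(y3 ∨ ¬y7) with y3 = False leaves only ¬y7, so y7 = False.
From (y7 ∨ ¬y4) and y7 = False: y4 = False.
Unit clause (y6) sets y6 = True.
(y5 ∨ y4): since y4 = False, the clause reduces to (y5). y5 = True.
(¬y5 ∨ y2): since y5 = True, the clause reduces to (y2). y2 = True.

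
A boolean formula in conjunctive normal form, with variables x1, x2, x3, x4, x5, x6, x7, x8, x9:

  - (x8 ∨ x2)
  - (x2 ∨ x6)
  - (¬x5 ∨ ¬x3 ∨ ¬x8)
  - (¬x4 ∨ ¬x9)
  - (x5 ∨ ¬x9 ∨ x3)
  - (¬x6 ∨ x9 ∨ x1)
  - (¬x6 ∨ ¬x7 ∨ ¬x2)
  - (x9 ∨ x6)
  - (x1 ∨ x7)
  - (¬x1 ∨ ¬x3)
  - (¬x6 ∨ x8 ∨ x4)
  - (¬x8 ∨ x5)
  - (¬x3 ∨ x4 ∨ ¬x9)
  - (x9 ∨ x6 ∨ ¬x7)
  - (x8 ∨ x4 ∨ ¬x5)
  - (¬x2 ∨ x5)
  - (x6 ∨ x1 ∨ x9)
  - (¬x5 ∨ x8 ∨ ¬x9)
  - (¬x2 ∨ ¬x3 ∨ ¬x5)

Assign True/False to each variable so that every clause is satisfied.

x1=True, x2=False, x3=False, x4=False, x5=True, x6=True, x7=False, x8=True, x9=False

Try x1 = True.
  then x3 is forced to False.
Try x2 = False.
  then x8 is forced to True.
  then x6 is forced to True.
  then x5 is forced to True.
Branch on x4: take x4 = False.
x7, x9 are now unconstrained; take x7 = False, x9 = False.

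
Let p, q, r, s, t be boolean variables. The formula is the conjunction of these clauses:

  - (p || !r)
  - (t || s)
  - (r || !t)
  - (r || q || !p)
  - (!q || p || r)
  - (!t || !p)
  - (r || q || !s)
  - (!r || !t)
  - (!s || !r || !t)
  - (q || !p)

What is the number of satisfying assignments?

Satisfying assignments:
  p=T q=T r=F s=T t=F
  p=T q=T r=T s=T t=F
That's 2 in total.

2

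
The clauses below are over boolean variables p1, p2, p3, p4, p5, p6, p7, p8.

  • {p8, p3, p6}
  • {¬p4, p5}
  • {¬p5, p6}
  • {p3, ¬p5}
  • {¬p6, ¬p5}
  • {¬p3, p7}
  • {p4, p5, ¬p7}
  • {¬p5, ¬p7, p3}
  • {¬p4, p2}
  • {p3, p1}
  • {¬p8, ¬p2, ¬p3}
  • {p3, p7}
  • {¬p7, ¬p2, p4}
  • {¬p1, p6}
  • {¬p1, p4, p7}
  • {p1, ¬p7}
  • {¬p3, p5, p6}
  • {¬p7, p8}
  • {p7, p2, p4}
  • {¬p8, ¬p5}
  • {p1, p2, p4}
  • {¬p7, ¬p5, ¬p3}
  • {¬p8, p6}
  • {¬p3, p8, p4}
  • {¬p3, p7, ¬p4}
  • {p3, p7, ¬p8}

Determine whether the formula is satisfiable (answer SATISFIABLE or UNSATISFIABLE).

UNSATISFIABLE

p3 = True:
  propagation gives p7=True, p1=True, p6=True, p5=False; an empty clause results — contradiction.
p3 = False:
  propagation gives p5=False, p4=False, p7=False; an empty clause results — contradiction.
Every branch closes, so no satisfying assignment exists.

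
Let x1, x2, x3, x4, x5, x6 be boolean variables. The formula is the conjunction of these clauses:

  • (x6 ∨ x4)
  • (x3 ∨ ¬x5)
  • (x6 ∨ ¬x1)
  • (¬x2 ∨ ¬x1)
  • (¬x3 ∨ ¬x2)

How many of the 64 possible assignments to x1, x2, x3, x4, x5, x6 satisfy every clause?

18

Split on x1, then x2.
  x1=T, x2=T: a clause becomes empty — 0.
  x1=T, x2=F: x4 free; 3 ways for (x3,x5,x6) × 2^1 = 6.
  x1=F, x2=T: remaining (x3,x4,x5,x6) ∈ {(F,F,F,T); (F,T,F,F); (F,T,F,T)} — 3.
  x1=F, x2=F: 9 of the 16 assignments to (x3,x4,x5,x6) work.
Total: 0 + 6 + 3 + 9 = 18.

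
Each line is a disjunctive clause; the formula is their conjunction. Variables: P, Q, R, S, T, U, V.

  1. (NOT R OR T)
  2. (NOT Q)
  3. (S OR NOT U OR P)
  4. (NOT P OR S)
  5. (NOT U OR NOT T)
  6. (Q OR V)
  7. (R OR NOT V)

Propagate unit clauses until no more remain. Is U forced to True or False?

False

Unit clause (NOT Q) sets Q = False.
(V OR Q) with Q = False leaves only V, so V = True.
(R OR NOT V) with V = True leaves only R, so R = True.
(T OR NOT R) with R = True leaves only T, so T = True.
In (NOT T OR NOT U), NOT T is now false; NOT U must hold, so U = False.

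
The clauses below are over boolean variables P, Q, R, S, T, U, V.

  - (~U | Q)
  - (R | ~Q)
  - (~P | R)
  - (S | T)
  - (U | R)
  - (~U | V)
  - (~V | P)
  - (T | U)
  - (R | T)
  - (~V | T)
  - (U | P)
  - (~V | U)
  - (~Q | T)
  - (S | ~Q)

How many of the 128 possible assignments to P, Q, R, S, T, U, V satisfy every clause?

Satisfying assignments:
  P=T Q=F R=T S=F T=T U=F V=F
  P=T Q=F R=T S=T T=T U=F V=F
  P=T Q=T R=T S=T T=T U=F V=F
  P=T Q=T R=T S=T T=T U=T V=T
That's 4 in total.

4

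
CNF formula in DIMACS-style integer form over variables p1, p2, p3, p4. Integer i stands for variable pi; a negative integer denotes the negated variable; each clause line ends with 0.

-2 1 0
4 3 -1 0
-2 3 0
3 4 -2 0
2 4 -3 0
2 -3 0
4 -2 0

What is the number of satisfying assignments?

The models are:
  p1=0 p2=0 p3=0 p4=0
  p1=0 p2=0 p3=0 p4=1
  p1=1 p2=0 p3=0 p4=1
  p1=1 p2=1 p3=1 p4=1
Count: 4.

4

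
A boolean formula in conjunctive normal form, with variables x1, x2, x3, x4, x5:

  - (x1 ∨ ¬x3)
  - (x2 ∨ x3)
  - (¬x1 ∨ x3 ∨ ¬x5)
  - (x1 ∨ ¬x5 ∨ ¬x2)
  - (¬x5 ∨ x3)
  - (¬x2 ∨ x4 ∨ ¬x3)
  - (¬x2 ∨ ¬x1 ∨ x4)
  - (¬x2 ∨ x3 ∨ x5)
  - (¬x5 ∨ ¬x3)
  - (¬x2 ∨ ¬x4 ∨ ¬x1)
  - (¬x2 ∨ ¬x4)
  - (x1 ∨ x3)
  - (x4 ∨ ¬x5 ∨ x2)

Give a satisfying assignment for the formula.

x1=T, x2=F, x3=T, x4=T, x5=F

Check each clause:
  1. (¬x3 ∨ x1) — x1 is true.
  2. (x3 ∨ x2) — x3 is true.
  3. (¬x5 ∨ x3 ∨ ¬x1) — x3 is true.
  4. (¬x5 ∨ x1 ∨ ¬x2) — x1 is true.
  5. (¬x5 ∨ x3) — x3 is true.
  6. (¬x2 ∨ x4 ∨ ¬x3) — x4 is true.
  7. (¬x2 ∨ x4 ∨ ¬x1) — x4 is true.
  8. (x3 ∨ ¬x2 ∨ x5) — x3 is true.
  9. (¬x3 ∨ ¬x5) — ¬x5 is true.
  10. (¬x4 ∨ ¬x2 ∨ ¬x1) — ¬x2 is true.
  11. (¬x2 ∨ ¬x4) — ¬x2 is true.
  12. (x3 ∨ x1) — x1 is true.
  13. (x4 ∨ ¬x5 ∨ x2) — ¬x5 is true.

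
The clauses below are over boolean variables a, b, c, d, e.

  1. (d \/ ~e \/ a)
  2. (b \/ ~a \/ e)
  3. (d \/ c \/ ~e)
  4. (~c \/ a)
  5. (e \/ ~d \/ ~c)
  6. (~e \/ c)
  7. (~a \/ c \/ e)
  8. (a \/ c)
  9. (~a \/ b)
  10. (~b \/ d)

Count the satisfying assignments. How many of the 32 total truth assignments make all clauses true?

1

The models are:
  a=1 b=1 c=1 d=1 e=1
That's 1 in total.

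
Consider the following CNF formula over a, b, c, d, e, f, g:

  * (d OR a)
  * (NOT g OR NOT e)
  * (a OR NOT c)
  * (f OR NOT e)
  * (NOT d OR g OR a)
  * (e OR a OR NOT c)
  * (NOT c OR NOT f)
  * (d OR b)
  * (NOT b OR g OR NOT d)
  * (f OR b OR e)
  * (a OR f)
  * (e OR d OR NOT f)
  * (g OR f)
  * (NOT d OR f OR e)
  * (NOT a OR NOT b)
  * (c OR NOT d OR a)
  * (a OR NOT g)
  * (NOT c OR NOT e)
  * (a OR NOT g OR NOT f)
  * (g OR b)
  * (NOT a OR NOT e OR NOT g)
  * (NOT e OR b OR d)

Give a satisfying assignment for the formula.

a=True, b=False, c=False, d=True, e=False, f=True, g=True

Check each clause:
  1. (d OR a) — a is true.
  2. (NOT g OR NOT e) — NOT e is true.
  3. (a OR NOT c) — a is true.
  4. (f OR NOT e) — NOT e is true.
  5. (NOT d OR g OR a) — a is true.
  6. (a OR NOT c OR e) — a is true.
  7. (NOT c OR NOT f) — NOT c is true.
  8. (b OR d) — d is true.
  9. (g OR NOT d OR NOT b) — NOT b is true.
  10. (f OR e OR b) — f is true.
  11. (a OR f) — a is true.
  12. (NOT f OR e OR d) — d is true.
  13. (f OR g) — f is true.
  14. (NOT d OR e OR f) — f is true.
  15. (NOT a OR NOT b) — NOT b is true.
  16. (NOT d OR a OR c) — a is true.
  17. (a OR NOT g) — a is true.
  18. (NOT e OR NOT c) — NOT e is true.
  19. (NOT g OR NOT f OR a) — a is true.
  20. (g OR b) — g is true.
  21. (NOT g OR NOT e OR NOT a) — NOT e is true.
  22. (b OR NOT e OR d) — NOT e is true.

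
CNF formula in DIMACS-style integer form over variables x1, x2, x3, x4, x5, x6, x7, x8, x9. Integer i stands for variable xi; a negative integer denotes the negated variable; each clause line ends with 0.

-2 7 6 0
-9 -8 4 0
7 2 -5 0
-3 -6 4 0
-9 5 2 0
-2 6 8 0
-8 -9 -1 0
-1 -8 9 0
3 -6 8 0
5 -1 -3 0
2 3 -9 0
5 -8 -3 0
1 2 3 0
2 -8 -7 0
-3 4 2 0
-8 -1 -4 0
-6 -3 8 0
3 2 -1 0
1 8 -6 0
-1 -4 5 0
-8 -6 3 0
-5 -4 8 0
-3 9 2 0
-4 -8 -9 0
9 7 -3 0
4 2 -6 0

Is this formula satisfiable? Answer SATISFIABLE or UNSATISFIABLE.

SATISFIABLE

Branch on x1: take x1 = False.
Try x2 = True.
Branch on x3: take x3 = True.
The remaining clauses are satisfied by x4 = True, x5 = True, x6 = False, x7 = True, x8 = True, x9 = False.
So x1=False, x2=True, x3=True, x4=True, x5=True, x6=False, x7=True, x8=True, x9=False is a satisfying assignment.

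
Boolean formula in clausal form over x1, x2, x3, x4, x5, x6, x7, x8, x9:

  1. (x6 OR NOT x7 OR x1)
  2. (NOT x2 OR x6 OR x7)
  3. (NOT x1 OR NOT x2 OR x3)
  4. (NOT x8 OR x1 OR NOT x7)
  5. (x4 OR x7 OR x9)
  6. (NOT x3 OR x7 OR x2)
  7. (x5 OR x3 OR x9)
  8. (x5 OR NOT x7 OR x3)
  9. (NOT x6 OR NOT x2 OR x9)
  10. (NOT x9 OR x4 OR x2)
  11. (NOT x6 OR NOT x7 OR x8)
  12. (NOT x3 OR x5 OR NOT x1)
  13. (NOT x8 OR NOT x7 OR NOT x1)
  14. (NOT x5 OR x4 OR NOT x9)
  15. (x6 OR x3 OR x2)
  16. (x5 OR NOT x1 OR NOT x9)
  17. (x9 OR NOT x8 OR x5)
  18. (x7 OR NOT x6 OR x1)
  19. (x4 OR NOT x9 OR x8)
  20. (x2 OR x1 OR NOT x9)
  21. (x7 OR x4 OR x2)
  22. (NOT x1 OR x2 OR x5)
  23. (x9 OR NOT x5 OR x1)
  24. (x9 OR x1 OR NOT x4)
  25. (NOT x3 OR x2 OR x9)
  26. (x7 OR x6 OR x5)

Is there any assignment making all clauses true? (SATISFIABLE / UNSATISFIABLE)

SATISFIABLE

Branch on x1: take x1 = True.
Try x2 = True.
  then x3 is forced to True.
  then x5 is forced to True.
Branch on x4: take x4 = True.
For the remaining variables, x6 = True, x7 = False, x8 = True, x9 = True works.
So x1=T  x2=T  x3=T  x4=T  x5=T  x6=T  x7=F  x8=T  x9=T is a satisfying assignment.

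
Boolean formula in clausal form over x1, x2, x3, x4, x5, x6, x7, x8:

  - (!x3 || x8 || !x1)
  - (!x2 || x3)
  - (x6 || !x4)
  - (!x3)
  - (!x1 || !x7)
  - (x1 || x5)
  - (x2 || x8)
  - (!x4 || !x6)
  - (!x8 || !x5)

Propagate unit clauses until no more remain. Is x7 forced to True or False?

False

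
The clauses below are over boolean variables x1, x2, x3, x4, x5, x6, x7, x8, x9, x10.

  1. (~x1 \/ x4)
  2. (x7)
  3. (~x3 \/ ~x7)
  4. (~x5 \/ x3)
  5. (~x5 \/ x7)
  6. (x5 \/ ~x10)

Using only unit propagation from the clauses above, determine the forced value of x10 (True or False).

(x7) is a unit clause: x7 = True.
(~x3 \/ ~x7): since x7 = True, the clause reduces to (~x3). x3 = False.
In (~x5 \/ x3), x3 is now false; ~x5 must hold, so x5 = False.
In (x5 \/ ~x10), x5 is now false; ~x10 must hold, so x10 = False.

False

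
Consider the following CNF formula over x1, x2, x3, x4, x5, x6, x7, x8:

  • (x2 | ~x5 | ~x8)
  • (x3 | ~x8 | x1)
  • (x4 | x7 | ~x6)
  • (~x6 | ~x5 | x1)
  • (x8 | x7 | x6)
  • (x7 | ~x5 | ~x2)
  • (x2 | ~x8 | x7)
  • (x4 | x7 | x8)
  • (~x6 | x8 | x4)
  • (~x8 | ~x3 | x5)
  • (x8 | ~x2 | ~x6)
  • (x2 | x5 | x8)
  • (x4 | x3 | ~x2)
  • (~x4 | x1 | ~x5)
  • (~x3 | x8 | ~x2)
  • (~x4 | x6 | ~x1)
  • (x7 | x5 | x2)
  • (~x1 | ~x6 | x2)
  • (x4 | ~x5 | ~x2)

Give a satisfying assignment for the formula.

x7 occurs only positively in the remaining clauses — set x7 = True.
Branch on x1: take x1 = False.
Set x2 = False and propagate.
The remaining clauses are satisfied by x3 = True, x4 = False, x5 = True, x6 = False, x8 = False.
Check each clause:
  1. (~x5 | x2 | ~x8) — ~x8 is true.
  2. (~x8 | x3 | x1) — ~x8 is true.
  3. (x7 | ~x6 | x4) — ~x6 is true.
  4. (x1 | ~x5 | ~x6) — ~x6 is true.
  5. (x7 | x8 | x6) — x7 is true.
  6. (x7 | ~x2 | ~x5) — ~x2 is true.
  7. (x7 | ~x8 | x2) — ~x8 is true.
  8. (x8 | x4 | x7) — x7 is true.
  9. (~x6 | x4 | x8) — ~x6 is true.
  10. (~x3 | ~x8 | x5) — ~x8 is true.
  11. (~x2 | x8 | ~x6) — ~x6 is true.
  12. (x2 | x5 | x8) — x5 is true.
  13. (x3 | x4 | ~x2) — x3 is true.
  14. (~x5 | x1 | ~x4) — ~x4 is true.
  15. (~x2 | x8 | ~x3) — ~x2 is true.
  16. (~x1 | x6 | ~x4) — ~x4 is true.
  17. (x5 | x7 | x2) — x5 is true.
  18. (~x1 | x2 | ~x6) — ~x6 is true.
  19. (~x5 | ~x2 | x4) — ~x2 is true.

x1 = False, x2 = False, x3 = True, x4 = False, x5 = True, x6 = False, x7 = True, x8 = False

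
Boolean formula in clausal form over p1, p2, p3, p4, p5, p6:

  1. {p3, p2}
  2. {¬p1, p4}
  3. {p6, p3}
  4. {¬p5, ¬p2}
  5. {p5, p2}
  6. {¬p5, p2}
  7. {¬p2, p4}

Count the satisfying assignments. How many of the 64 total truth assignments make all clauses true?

The models are:
  p1=0 p2=1 p3=0 p4=1 p5=0 p6=1
  p1=0 p2=1 p3=1 p4=1 p5=0 p6=0
  p1=0 p2=1 p3=1 p4=1 p5=0 p6=1
  p1=1 p2=1 p3=0 p4=1 p5=0 p6=1
  p1=1 p2=1 p3=1 p4=1 p5=0 p6=0
  p1=1 p2=1 p3=1 p4=1 p5=0 p6=1
That's 6 in total.

6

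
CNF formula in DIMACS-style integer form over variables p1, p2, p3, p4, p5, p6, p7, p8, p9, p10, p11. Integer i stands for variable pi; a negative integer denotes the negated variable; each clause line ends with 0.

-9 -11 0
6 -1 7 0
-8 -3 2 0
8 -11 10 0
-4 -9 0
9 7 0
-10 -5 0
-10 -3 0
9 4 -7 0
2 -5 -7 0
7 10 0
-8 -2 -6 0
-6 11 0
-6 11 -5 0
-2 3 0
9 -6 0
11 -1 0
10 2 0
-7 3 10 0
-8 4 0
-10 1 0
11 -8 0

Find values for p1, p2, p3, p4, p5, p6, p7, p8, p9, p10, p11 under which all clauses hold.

p1 = 1  p2 = 1  p3 = 1  p4 = 1  p5 = 0  p6 = 0  p7 = 1  p8 = 1  p9 = 0  p10 = 0  p11 = 1

Pure literal: p5 appears only negated; assign p5 = False.
Branch on p1: take p1 = True.
  then p11 is forced to True.
  then p9 is forced to False.
  then p7 is forced to True.
  then p4 is forced to True.
  then p6 is forced to False.
For the remaining variables, p2 = True, p3 = True, p8 = True, p10 = False works.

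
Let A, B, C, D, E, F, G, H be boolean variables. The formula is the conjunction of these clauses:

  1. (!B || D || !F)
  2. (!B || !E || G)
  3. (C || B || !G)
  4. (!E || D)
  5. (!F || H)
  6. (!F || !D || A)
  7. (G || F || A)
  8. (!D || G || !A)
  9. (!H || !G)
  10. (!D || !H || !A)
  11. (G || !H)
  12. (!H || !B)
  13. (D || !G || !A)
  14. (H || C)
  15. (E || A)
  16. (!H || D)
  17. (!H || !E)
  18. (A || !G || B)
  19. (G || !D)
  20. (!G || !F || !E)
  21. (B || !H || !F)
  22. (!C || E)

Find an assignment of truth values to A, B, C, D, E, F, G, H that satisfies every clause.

Try A = False.
  then E is forced to True.
  then D is forced to True.
  then F is forced to False.
  then G is forced to True.
  then H is forced to False.
  then C is forced to True.
  then B is forced to True.

A=F, B=T, C=T, D=T, E=T, F=F, G=T, H=F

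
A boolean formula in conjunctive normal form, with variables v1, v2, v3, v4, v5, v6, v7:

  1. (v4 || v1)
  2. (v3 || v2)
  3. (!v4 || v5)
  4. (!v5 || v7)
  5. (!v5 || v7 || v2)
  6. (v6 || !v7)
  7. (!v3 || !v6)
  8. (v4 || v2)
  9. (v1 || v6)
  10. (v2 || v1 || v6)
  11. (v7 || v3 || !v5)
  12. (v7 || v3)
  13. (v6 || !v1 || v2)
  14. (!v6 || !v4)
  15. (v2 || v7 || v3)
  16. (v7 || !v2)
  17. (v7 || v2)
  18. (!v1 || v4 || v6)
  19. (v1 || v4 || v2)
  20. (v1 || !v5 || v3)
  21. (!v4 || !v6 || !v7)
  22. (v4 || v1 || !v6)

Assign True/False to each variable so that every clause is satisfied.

Branch on v1: take v1 = True.
Try v2 = True.
  then v7 is forced to True.
  then v6 is forced to True.
  then v3 is forced to False.
  then v4 is forced to False.
v5 is now unconstrained; take v5 = False.

v1 = T, v2 = T, v3 = F, v4 = F, v5 = F, v6 = T, v7 = T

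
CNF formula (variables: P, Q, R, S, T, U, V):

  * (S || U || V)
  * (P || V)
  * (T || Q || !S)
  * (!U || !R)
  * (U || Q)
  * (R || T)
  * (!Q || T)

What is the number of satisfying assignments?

22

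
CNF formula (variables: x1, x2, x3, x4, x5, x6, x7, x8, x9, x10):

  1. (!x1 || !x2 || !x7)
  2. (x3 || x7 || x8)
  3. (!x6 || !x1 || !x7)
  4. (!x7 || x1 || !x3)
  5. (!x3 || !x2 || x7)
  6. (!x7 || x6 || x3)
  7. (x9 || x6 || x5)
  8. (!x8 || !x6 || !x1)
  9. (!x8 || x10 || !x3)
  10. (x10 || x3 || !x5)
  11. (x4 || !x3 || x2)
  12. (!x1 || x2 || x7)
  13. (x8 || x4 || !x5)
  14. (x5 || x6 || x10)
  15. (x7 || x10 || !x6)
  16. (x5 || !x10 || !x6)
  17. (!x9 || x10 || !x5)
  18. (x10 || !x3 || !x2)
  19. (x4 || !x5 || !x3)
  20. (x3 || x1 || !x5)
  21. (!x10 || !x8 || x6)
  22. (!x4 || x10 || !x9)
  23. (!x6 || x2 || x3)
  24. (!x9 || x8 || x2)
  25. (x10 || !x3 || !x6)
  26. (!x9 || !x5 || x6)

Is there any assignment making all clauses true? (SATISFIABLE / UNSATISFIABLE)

Try x1 = False.
Set x2 = False and propagate.
The remaining clauses are satisfied by x3 = True, x4 = True, x5 = True, x6 = True, x7 = False, x8 = True, x9 = True, x10 = True.
So x1=F, x2=F, x3=T, x4=T, x5=T, x6=T, x7=F, x8=T, x9=T, x10=T is a satisfying assignment.

SATISFIABLE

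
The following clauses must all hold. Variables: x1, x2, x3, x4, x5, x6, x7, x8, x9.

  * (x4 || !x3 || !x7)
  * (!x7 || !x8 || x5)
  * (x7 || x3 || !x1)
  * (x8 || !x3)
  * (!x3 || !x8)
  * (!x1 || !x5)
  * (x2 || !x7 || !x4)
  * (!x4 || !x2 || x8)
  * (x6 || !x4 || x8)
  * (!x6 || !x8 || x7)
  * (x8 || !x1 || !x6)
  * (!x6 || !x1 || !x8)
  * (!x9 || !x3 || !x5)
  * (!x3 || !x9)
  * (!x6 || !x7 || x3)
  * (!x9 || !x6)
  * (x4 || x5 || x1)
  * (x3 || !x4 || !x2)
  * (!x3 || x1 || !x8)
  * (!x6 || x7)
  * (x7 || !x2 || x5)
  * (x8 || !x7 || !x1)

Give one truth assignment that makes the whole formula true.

x1 = 0, x2 = 0, x3 = 0, x4 = 1, x5 = 1, x6 = 0, x7 = 0, x8 = 1, x9 = 0

x9 occurs only negated in the remaining clauses — set x9 = False.
Set x1 = False and propagate.
Branch on x2: take x2 = False.
The remaining clauses are satisfied by x3 = False, x4 = True, x5 = True, x6 = False, x7 = False, x8 = True.
Check each clause:
  1. (x4 || !x3 || !x7) — !x7 is true.
  2. (x5 || !x7 || !x8) — !x7 is true.
  3. (!x1 || x7 || x3) — !x1 is true.
  4. (!x3 || x8) — x8 is true.
  5. (!x8 || !x3) — !x3 is true.
  6. (!x5 || !x1) — !x1 is true.
  7. (!x7 || !x4 || x2) — !x7 is true.
  8. (!x2 || !x4 || x8) — x8 is true.
  9. (!x4 || x8 || x6) — x8 is true.
  10. (!x8 || x7 || !x6) — !x6 is true.
  11. (!x1 || x8 || !x6) — x8 is true.
  12. (!x1 || !x8 || !x6) — !x6 is true.
  13. (!x5 || !x3 || !x9) — !x3 is true.
  14. (!x9 || !x3) — !x3 is true.
  15. (!x6 || !x7 || x3) — !x7 is true.
  16. (!x9 || !x6) — !x6 is true.
  17. (x4 || x1 || x5) — x4 is true.
  18. (x3 || !x4 || !x2) — !x2 is true.
  19. (!x3 || x1 || !x8) — !x3 is true.
  20. (x7 || !x6) — !x6 is true.
  21. (!x2 || x7 || x5) — x5 is true.
  22. (!x7 || !x1 || x8) — x8 is true.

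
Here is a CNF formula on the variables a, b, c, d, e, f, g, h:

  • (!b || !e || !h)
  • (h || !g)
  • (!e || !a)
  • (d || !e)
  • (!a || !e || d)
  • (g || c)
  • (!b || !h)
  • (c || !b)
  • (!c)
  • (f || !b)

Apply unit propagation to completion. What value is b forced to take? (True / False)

(!c) stands alone — c = False.
(g || c): since c = False, the clause reduces to (g). g = True.
In (h || !g), !g is now false; h must hold, so h = True.
(!h || !b) with h = True leaves only !b, so b = False.

False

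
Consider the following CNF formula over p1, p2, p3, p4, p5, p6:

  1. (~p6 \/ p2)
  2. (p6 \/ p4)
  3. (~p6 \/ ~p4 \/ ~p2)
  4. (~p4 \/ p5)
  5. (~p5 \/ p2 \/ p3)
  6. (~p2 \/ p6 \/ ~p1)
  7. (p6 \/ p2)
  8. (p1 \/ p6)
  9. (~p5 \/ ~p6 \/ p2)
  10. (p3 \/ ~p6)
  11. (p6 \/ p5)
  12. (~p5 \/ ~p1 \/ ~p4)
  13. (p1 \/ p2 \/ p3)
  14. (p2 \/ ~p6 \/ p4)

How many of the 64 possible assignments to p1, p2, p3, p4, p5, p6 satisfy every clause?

Satisfying assignments:
  p1=0 p2=1 p3=1 p4=0 p5=0 p6=1
  p1=0 p2=1 p3=1 p4=0 p5=1 p6=1
  p1=1 p2=1 p3=1 p4=0 p5=0 p6=1
  p1=1 p2=1 p3=1 p4=0 p5=1 p6=1
That's 4 in total.

4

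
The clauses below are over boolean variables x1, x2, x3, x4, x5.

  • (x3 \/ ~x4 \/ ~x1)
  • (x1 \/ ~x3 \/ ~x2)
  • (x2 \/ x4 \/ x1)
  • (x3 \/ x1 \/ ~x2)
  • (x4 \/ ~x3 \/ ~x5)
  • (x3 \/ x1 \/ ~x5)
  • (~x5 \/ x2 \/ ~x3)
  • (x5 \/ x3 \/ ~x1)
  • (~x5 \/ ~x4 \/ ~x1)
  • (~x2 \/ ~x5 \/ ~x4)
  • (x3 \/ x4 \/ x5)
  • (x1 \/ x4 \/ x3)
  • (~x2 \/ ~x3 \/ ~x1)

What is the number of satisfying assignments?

Satisfying assignments:
  x1=F x2=F x3=F x4=T x5=F
  x1=F x2=F x3=T x4=T x5=F
  x1=T x2=F x3=F x4=F x5=T
  x1=T x2=F x3=T x4=F x5=F
  x1=T x2=F x3=T x4=T x5=F
  x1=T x2=T x3=F x4=F x5=T
That's 6 in total.

6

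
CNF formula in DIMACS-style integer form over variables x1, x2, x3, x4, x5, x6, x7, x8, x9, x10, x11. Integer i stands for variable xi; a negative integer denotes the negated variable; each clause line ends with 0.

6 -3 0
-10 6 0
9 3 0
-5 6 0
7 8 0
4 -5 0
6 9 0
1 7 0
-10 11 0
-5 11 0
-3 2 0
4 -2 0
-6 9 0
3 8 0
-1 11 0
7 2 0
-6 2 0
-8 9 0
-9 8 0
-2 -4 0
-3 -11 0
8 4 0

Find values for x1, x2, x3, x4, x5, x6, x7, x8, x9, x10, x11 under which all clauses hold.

Pure literal: x5 appears only negated; assign x5 = False.
x7 occurs only positively in the remaining clauses — set x7 = True.
Branch on x1: take x1 = True.
  then x11 is forced to True.
  then x3 is forced to False.
  then x9 is forced to True.
  then x8 is forced to True.
Set x2 = False and propagate.
  then x6 is forced to False.
  then x10 is forced to False.
x4 is now unconstrained; take x4 = True.

x1=1  x2=0  x3=0  x4=1  x5=0  x6=0  x7=1  x8=1  x9=1  x10=0  x11=1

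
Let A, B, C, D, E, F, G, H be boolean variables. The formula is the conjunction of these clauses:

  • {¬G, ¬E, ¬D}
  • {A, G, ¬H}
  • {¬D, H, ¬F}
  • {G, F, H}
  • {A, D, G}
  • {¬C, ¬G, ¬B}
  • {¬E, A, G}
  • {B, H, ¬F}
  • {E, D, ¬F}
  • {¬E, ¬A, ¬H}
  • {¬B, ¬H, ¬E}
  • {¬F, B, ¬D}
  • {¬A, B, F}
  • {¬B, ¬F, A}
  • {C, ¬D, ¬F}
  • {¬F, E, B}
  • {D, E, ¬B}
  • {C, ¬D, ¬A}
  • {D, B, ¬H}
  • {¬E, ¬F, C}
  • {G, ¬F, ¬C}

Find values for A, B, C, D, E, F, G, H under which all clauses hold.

A=F, B=T, C=F, D=F, E=T, F=F, G=T, H=F

Check each clause:
  1. {¬D, ¬E, ¬G} — ¬D is true.
  2. {¬H, G, A} — ¬H is true.
  3. {¬F, H, ¬D} — ¬F is true.
  4. {G, F, H} — G is true.
  5. {D, G, A} — G is true.
  6. {¬C, ¬G, ¬B} — ¬C is true.
  7. {¬E, A, G} — G is true.
  8. {B, ¬F, H} — B is true.
  9. {D, ¬F, E} — ¬F is true.
  10. {¬H, ¬E, ¬A} — ¬H is true.
  11. {¬H, ¬B, ¬E} — ¬H is true.
  12. {B, ¬F, ¬D} — ¬F is true.
  13. {B, ¬A, F} — B is true.
  14. {¬F, A, ¬B} — ¬F is true.
  15. {¬F, ¬D, C} — ¬F is true.
  16. {¬F, B, E} — ¬F is true.
  17. {E, ¬B, D} — E is true.
  18. {¬A, ¬D, C} — ¬D is true.
  19. {B, D, ¬H} — ¬H is true.
  20. {¬E, ¬F, C} — ¬F is true.
  21. {G, ¬C, ¬F} — ¬F is true.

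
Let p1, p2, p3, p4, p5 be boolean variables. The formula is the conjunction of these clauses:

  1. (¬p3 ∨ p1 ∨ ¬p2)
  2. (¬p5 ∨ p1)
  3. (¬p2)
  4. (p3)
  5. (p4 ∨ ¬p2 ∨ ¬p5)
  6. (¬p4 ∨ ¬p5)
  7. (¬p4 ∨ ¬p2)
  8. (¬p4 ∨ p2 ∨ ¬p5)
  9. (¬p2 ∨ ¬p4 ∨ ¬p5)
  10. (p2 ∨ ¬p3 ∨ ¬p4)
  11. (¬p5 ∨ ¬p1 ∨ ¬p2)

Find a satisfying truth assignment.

p1 = T, p2 = F, p3 = T, p4 = F, p5 = F

Check each clause:
  1. (¬p2 ∨ p1 ∨ ¬p3) — p1 is true.
  2. (¬p5 ∨ p1) — p1 is true.
  3. (¬p2) — ¬p2 is true.
  4. (p3) — p3 is true.
  5. (¬p2 ∨ p4 ∨ ¬p5) — ¬p5 is true.
  6. (¬p4 ∨ ¬p5) — ¬p5 is true.
  7. (¬p2 ∨ ¬p4) — ¬p4 is true.
  8. (¬p4 ∨ ¬p5 ∨ p2) — ¬p5 is true.
  9. (¬p2 ∨ ¬p5 ∨ ¬p4) — ¬p5 is true.
  10. (p2 ∨ ¬p4 ∨ ¬p3) — ¬p4 is true.
  11. (¬p1 ∨ ¬p5 ∨ ¬p2) — ¬p5 is true.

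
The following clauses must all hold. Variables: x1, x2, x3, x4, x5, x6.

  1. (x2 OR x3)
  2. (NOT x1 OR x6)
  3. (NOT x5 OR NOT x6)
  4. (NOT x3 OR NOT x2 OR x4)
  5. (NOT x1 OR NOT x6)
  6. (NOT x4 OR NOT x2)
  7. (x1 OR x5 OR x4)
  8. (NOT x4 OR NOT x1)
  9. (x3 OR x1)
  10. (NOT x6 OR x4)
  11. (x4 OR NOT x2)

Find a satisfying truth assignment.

x1=0, x2=0, x3=1, x4=1, x5=0, x6=0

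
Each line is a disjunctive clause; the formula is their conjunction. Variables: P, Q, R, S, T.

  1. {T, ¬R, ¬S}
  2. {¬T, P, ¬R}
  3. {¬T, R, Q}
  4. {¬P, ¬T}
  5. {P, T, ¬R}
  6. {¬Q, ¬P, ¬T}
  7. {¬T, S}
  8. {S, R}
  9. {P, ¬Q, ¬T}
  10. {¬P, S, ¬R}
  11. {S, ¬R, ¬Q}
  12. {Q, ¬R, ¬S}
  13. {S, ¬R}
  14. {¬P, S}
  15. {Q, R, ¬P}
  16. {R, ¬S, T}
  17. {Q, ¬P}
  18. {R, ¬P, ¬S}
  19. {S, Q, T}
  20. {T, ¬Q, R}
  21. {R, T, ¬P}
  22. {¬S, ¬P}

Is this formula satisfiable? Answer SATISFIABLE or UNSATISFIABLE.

UNSATISFIABLE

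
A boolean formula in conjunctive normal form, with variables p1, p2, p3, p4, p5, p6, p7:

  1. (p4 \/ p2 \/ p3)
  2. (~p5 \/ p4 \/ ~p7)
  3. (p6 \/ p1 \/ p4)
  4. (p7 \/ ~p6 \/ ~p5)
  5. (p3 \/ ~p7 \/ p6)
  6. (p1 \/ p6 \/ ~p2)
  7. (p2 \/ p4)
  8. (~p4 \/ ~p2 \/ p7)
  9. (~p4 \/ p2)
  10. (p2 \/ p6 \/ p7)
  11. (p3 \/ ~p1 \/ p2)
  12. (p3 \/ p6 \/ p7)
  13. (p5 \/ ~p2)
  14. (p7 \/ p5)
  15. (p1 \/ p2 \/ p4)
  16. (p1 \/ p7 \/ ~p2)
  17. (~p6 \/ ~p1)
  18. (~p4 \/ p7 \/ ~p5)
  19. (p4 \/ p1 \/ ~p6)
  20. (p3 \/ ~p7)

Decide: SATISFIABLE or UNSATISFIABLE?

SATISFIABLE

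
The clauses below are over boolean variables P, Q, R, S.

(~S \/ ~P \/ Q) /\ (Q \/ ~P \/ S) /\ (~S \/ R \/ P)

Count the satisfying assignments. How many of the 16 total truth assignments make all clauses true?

Split on P, then S.
  P=1, S=1: remaining (Q,R) ∈ {(1,0); (1,1)} — 2.
  P=1, S=0: remaining (Q,R) ∈ {(1,0); (1,1)} — 2.
  P=0, S=1: remaining (Q,R) ∈ {(0,1); (1,1)} — 2.
  P=0, S=0: remaining (Q,R) ∈ {(0,0); (0,1); (1,0); (1,1)} — 4.
Total: 2 + 2 + 2 + 4 = 10.

10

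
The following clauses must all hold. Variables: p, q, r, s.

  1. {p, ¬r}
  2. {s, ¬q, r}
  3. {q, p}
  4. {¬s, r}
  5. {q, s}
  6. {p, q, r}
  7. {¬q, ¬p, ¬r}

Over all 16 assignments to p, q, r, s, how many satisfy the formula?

1

Satisfying assignments:
  p=T q=F r=T s=T
Count: 1.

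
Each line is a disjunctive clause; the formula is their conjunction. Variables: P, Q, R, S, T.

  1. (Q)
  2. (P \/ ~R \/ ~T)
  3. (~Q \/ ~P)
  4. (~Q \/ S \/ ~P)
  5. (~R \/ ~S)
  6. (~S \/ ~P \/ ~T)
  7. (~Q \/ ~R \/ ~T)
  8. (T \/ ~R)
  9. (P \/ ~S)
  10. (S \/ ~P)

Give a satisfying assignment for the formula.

P = False, Q = True, R = False, S = False, T = True

The clause (Q) is unit: Q must be True.
(~P) is a unit clause, so P = False.
(~S) is a unit clause, so S = False.
Pure literal: R appears only negated; assign R = False.
T is now unconstrained; take T = True.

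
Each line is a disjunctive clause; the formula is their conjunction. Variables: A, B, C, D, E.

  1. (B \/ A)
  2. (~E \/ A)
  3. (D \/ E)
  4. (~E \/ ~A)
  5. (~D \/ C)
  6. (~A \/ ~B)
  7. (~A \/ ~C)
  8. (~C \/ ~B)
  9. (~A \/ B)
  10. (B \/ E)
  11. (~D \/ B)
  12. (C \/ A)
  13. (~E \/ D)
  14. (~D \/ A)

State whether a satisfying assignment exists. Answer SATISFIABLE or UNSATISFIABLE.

UNSATISFIABLE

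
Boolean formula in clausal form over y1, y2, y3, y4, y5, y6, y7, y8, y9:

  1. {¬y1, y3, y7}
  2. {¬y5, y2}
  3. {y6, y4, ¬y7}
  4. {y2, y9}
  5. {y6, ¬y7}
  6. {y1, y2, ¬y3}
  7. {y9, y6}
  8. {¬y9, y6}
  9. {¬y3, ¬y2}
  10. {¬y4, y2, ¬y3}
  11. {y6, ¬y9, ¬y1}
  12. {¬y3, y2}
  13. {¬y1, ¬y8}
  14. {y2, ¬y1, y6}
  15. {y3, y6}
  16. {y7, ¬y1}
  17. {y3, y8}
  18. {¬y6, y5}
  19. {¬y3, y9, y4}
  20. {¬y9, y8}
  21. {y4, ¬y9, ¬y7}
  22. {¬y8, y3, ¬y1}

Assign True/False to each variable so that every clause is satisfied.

Try y1 = False.
The remaining clauses are satisfied by y2 = True, y3 = False, y4 = True, y5 = True, y6 = True, y7 = False, y8 = True, y9 = False.
Every clause has at least one true literal under this assignment.
Check each clause:
  1. {y7, y3, ¬y1} — ¬y1 is true.
  2. {¬y5, y2} — y2 is true.
  3. {y4, y6, ¬y7} — ¬y7 is true.
  4. {y2, y9} — y2 is true.
  5. {¬y7, y6} — ¬y7 is true.
  6. {y1, ¬y3, y2} — y2 is true.
  7. {y9, y6} — y6 is true.
  8. {y6, ¬y9} — y6 is true.
  9. {¬y2, ¬y3} — ¬y3 is true.
  10. {y2, ¬y3, ¬y4} — y2 is true.
  11. {y6, ¬y9, ¬y1} — ¬y1 is true.
  12. {y2, ¬y3} — y2 is true.
  13. {¬y1, ¬y8} — ¬y1 is true.
  14. {y6, ¬y1, y2} — y2 is true.
  15. {y3, y6} — y6 is true.
  16. {¬y1, y7} — ¬y1 is true.
  17. {y8, y3} — y8 is true.
  18. {y5, ¬y6} — y5 is true.
  19. {y4, y9, ¬y3} — y4 is true.
  20. {¬y9, y8} — y8 is true.
  21. {¬y7, ¬y9, y4} — ¬y7 is true.
  22. {y3, ¬y8, ¬y1} — ¬y1 is true.

y1=False, y2=True, y3=False, y4=True, y5=True, y6=True, y7=False, y8=True, y9=False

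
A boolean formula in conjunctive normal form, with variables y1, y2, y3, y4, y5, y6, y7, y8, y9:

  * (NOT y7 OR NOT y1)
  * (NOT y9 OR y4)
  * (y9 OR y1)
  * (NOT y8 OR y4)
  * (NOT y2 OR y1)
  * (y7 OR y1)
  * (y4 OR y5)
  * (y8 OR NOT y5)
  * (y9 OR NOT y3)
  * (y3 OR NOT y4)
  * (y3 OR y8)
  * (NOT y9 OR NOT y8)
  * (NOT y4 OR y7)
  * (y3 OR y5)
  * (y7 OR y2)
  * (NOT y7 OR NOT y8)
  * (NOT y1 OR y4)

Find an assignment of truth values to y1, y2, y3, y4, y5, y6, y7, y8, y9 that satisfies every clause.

y1=F, y2=F, y3=T, y4=T, y5=F, y6=F, y7=T, y8=F, y9=T

Check each clause:
  1. (NOT y7 OR NOT y1) — NOT y1 is true.
  2. (y4 OR NOT y9) — y4 is true.
  3. (y9 OR y1) — y9 is true.
  4. (y4 OR NOT y8) — NOT y8 is true.
  5. (y1 OR NOT y2) — NOT y2 is true.
  6. (y1 OR y7) — y7 is true.
  7. (y5 OR y4) — y4 is true.
  8. (y8 OR NOT y5) — NOT y5 is true.
  9. (NOT y3 OR y9) — y9 is true.
  10. (NOT y4 OR y3) — y3 is true.
  11. (y8 OR y3) — y3 is true.
  12. (NOT y8 OR NOT y9) — NOT y8 is true.
  13. (y7 OR NOT y4) — y7 is true.
  14. (y5 OR y3) — y3 is true.
  15. (y7 OR y2) — y7 is true.
  16. (NOT y8 OR NOT y7) — NOT y8 is true.
  17. (NOT y1 OR y4) — y4 is true.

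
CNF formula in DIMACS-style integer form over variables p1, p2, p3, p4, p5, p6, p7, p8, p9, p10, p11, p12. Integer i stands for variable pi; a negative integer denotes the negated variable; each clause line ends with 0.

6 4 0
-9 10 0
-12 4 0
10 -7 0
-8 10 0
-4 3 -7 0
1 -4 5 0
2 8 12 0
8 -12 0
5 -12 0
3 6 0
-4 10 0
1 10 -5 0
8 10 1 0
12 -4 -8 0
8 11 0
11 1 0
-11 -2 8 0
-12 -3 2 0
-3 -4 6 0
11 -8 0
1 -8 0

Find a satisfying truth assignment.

p1 occurs only positively in the remaining clauses — set p1 = True.
p6 occurs only positively in the remaining clauses — set p6 = True.
Try p2 = False.
Branch on p3: take p3 = True.
  then p12 is forced to False.
  then p8 is forced to True.
  then p10 is forced to True.
  then p4 is forced to False.
  then p11 is forced to True.
p5, p7, p9 are now unconstrained; take p5 = False, p7 = False, p9 = True.
Every clause has at least one true literal under this assignment.
Check each clause:
  1. (p4 | p6) — p6 is true.
  2. (~p9 | p10) — p10 is true.
  3. (~p12 | p4) — ~p12 is true.
  4. (p10 | ~p7) — ~p7 is true.
  5. (~p8 | p10) — p10 is true.
  6. (p3 | ~p7 | ~p4) — ~p7 is true.
  7. (p1 | p5 | ~p4) — p1 is true.
  8. (p12 | p2 | p8) — p8 is true.
  9. (p8 | ~p12) — p8 is true.
  10. (~p12 | p5) — ~p12 is true.
  11. (p6 | p3) — p3 is true.
  12. (~p4 | p10) — p10 is true.
  13. (~p5 | p10 | p1) — p1 is true.
  14. (p10 | p8 | p1) — p8 is true.
  15. (~p8 | ~p4 | p12) — ~p4 is true.
  16. (p11 | p8) — p8 is true.
  17. (p11 | p1) — p1 is true.
  18. (p8 | ~p11 | ~p2) — p8 is true.
  19. (p2 | ~p12 | ~p3) — ~p12 is true.
  20. (~p4 | ~p3 | p6) — ~p4 is true.
  21. (p11 | ~p8) — p11 is true.
  22. (~p8 | p1) — p1 is true.

p1 = True, p2 = False, p3 = True, p4 = False, p5 = False, p6 = True, p7 = False, p8 = True, p9 = True, p10 = True, p11 = True, p12 = False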